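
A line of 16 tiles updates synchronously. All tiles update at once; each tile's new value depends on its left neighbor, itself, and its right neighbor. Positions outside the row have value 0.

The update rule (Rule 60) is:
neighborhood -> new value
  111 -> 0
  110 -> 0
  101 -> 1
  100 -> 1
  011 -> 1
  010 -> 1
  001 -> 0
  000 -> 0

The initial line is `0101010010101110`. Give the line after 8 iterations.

0101010011111010

0111111011111001
0100000110000101
0110000101000111
0101000111100100
0111100100010110
0100010110011101
0110011101010011
0101010011111010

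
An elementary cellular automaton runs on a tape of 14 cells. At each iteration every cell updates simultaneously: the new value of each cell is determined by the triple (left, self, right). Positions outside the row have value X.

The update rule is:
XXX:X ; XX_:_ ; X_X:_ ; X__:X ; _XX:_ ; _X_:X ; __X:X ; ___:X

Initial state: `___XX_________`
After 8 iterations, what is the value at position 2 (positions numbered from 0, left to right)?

X

XXX__XXXXXXXXX
XX_XX_XXXXXXXX
X______XXXXXXX
_XXXXXX_XXXXXX
__XXXX___XXXXX
XX_XX_XXX_XXXX
X______X___XXX
_XXXXXXXXXX_XX
position 2 holds X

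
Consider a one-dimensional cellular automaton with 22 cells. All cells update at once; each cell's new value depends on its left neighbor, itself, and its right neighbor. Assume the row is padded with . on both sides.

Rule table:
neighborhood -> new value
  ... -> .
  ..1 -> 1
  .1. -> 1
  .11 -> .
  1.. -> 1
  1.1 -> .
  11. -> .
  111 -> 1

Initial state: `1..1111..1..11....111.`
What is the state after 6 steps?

....1.1....111...11111

step 1: 111.11.11111..1..1.1.1
step 2: .1......111.111111.1.1
step 3: 111....1.1...1111..1.1
step 4: .1.1..11.11.1.11.111.1
step 5: 11.111......1.....1..1
step 6: ....1.1....111...11111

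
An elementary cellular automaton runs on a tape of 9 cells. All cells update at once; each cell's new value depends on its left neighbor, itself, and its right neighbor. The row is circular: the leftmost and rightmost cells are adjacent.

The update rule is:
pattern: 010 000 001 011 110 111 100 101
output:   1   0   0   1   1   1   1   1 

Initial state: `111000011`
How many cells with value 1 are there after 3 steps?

8

step 1: 111100011
step 2: 111110011
step 3: 111111011
count of 1: 8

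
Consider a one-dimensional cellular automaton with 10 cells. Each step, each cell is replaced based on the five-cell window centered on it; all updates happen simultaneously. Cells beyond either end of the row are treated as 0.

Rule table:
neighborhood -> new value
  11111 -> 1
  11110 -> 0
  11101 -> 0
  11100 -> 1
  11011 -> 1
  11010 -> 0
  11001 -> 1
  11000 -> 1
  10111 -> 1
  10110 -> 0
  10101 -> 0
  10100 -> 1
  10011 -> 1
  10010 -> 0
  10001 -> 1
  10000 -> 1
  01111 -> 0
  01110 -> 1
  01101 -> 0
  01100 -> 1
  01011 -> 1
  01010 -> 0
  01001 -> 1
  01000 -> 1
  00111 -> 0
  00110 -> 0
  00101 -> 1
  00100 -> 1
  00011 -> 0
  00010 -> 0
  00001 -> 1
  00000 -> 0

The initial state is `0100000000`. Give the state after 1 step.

0111000000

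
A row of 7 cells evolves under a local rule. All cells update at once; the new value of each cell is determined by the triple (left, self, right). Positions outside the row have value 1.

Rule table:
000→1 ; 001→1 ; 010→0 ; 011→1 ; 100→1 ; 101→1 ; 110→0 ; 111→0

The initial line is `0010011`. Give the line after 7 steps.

step 1: 1101110
step 2: 0011001
step 3: 1110111
step 4: 0001100
step 5: 1111011
step 6: 0000110
step 7: 1111101

1111101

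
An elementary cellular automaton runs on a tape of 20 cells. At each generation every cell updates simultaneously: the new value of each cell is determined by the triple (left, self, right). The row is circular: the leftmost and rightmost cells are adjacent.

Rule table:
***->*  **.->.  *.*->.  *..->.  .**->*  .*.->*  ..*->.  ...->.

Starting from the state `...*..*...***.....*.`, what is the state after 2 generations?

...*..*...**......*.
...*..*...*.......*.

...*..*...*.......*.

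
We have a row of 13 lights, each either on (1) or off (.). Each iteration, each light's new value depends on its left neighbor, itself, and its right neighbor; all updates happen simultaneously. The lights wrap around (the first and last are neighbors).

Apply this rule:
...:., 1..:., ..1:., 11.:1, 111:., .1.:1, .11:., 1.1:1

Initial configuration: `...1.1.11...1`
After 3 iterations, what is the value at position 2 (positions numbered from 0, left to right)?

.

...1111.1...1
......111...1
........1...1
position 2 holds .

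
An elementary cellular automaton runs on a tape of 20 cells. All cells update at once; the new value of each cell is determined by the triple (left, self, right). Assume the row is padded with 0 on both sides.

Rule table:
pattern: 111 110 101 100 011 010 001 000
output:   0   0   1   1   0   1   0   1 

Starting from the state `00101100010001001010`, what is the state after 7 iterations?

10110011011101101111
11001000100010010000
00101110111011011111
10110001000100100000
11001101110110111111
00100010001001000000
10111011101101111111

10111011101101111111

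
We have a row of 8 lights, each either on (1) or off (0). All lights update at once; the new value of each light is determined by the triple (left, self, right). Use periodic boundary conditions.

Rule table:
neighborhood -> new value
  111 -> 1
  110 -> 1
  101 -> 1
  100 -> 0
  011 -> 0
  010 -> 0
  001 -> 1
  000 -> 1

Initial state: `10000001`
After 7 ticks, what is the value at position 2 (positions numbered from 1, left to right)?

1

tick 1: 10111110
tick 2: 01011111
tick 3: 10101111
tick 4: 11010111
tick 5: 11101011
tick 6: 11110101
tick 7: 11111010
position 2 holds 1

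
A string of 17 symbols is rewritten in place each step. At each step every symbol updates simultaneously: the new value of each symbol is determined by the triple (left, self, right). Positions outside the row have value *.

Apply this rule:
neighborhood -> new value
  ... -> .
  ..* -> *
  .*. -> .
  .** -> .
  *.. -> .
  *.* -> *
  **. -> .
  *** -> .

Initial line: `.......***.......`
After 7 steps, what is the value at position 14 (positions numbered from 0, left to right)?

step 1: ......*.........*
step 2: .....*.........*.
step 3: ....*.........*.*
step 4: ...*.........*.*.
step 5: ..*.........*.*.*
step 6: .*.........*.*.*.
step 7: *.........*.*.*.*
position 14 holds *

*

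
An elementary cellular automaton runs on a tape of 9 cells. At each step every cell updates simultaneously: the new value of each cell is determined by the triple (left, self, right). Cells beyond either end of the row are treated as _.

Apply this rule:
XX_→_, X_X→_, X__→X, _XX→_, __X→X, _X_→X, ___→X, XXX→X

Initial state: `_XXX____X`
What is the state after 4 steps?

X_X_XXXXX
X_X__XXX_
X_XXX_X_X
X__X__X_X

X__X__X_X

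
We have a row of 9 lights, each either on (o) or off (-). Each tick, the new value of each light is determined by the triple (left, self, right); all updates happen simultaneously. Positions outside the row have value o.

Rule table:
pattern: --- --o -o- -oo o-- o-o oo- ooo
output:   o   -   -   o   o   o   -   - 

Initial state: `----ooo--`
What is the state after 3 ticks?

ooo-o--o-
---o-o--o
oo--o-o-o

oo--o-o-o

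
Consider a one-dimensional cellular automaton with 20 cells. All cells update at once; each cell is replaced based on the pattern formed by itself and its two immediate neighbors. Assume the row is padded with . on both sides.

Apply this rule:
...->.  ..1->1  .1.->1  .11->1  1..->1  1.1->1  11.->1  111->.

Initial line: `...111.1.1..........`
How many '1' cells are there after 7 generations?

14

..11.111111.........
.11111....11........
11...11..1111.......
111.111111..11......
1.111....111111.....
111.11..11....11....
1.111111111..1111...
count of 1: 14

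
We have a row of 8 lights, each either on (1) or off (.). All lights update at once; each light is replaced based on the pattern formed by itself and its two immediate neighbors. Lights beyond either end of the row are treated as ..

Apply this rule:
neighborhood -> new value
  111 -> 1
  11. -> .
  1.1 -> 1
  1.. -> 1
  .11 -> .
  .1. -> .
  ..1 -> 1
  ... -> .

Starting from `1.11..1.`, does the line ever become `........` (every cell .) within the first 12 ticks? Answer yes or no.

.1..11.1
1.11..1.  (repeats tick 0; period 2)
tick 12: 1.11..1.
tick 12 is 1.11..1., still not uniform .

no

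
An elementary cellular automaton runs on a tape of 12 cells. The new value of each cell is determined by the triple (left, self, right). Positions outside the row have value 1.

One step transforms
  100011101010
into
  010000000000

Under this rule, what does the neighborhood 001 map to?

0

At position 3 the neighborhood is 001; the next row has 0 there.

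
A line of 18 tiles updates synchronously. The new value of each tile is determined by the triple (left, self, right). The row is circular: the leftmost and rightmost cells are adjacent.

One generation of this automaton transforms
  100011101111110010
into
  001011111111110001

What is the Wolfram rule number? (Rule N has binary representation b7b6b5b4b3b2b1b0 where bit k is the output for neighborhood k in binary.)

233

position 5: 111 → 1  (bit 7 = 1)
position 6: 110 → 1  (bit 6 = 1)
position 7: 101 → 1  (bit 5 = 1)
position 1: 100 → 0  (bit 4 = 0)
position 4: 011 → 1  (bit 3 = 1)
position 0: 010 → 0  (bit 2 = 0)
position 3: 001 → 0  (bit 1 = 0)
position 2: 000 → 1  (bit 0 = 1)
bits b7..b0 = 11101001 = 233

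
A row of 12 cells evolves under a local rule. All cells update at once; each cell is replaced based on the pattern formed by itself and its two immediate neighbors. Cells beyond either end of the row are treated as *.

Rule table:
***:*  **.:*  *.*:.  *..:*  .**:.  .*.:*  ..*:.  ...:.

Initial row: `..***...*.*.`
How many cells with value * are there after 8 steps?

8

*..***..*.*.
**..***.*.*.
***..**.*.*.
****..*.*.*.
*****.*.*.*.
*****.*.*.*.  (fixed point — unchanged through step 8)
count of *: 8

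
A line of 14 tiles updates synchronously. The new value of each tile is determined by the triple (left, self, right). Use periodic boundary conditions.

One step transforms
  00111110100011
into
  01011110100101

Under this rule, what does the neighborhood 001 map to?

1

At position 1 the neighborhood is 001; the next row has 1 there.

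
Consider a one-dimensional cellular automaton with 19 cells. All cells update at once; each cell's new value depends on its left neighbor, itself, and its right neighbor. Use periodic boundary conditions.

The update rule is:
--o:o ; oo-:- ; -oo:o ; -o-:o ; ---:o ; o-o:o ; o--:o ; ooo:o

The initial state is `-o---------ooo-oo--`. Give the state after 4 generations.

generation 1: ooooooooooooo-oo-oo
generation 2: oooooooooooo-oo-ooo
generation 3: ooooooooooo-oo-oooo
generation 4: oooooooooo-oo-ooooo

oooooooooo-oo-ooooo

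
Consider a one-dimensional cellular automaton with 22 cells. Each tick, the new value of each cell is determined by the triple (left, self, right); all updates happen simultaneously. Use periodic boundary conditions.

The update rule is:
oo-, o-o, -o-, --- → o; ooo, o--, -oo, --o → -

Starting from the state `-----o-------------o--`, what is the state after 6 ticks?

tick 1: oooo-o-ooooooooooo-o-o
tick 2: ---oooo----------oooo-
tick 3: oo----o-oooooooo----o-
tick 4: -o-oo-oo-------o-oo-oo
tick 5: ooo-oo-o-ooooo-oo-oo-o
tick 6: --oo-oooo----oo-oo-oo-

--oo-oooo----oo-oo-oo-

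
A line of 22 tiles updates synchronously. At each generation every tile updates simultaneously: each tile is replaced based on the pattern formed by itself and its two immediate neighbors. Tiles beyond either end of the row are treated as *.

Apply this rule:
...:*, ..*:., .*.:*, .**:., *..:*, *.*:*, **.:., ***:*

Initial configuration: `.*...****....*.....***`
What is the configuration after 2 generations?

***.*...*.*.*.***.*..*

****..**.***.*****..**
***.*...*.*.*.***.*..*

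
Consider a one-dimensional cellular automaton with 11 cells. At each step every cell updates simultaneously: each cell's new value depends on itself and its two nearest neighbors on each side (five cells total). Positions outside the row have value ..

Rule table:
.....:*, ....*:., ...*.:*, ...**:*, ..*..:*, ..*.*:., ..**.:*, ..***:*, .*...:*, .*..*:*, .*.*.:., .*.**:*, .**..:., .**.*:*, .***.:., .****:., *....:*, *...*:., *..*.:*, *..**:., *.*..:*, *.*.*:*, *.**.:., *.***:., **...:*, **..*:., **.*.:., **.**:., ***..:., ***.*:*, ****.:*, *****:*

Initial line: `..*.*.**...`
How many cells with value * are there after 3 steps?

step 1: .*..**..***
step 2: ***.*...*..
step 3: *.*.**.****
count of *: 8

8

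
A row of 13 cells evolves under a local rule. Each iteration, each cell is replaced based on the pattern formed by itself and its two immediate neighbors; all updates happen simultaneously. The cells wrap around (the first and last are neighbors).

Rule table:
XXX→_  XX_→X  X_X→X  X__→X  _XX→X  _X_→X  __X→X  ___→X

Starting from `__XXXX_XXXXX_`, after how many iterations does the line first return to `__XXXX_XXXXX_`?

2

XXX__XXX___XX
__XXXX_XXXXX_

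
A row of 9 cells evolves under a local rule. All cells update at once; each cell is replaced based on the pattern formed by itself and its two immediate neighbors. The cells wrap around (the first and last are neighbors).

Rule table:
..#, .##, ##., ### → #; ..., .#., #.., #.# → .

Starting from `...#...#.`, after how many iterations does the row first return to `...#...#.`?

9

..#...#..
.#...#...
#...#....
...#....#
..#....#.
.#....#..
#....#...
....#...#
...#...#.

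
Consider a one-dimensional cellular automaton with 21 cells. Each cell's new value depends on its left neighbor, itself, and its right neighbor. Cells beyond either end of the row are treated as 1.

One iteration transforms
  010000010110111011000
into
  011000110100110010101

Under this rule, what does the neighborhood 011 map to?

At position 9 the neighborhood is 011; the next row has 1 there.

1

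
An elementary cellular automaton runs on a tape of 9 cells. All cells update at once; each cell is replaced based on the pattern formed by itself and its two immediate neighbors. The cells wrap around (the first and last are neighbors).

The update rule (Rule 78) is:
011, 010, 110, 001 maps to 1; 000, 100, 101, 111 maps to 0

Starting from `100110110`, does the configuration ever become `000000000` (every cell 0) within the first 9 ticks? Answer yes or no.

no

101110110
101010110
101010110  (fixed point — unchanged through tick 9)
tick 9 is 101010110, still not uniform 0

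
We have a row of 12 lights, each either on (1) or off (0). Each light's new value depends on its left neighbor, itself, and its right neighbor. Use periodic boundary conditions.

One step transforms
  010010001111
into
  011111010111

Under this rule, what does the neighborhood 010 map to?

1

At position 1 the neighborhood is 010; the next row has 1 there.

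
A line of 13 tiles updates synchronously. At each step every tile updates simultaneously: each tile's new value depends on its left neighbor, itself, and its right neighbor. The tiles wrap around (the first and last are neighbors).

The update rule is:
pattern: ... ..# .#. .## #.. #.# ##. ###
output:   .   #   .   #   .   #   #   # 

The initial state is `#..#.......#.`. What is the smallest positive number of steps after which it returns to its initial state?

step 1: ..#.......#.#
step 2: .#.......#.#.
step 3: #.......#.#..
step 4: .......#.#..#
step 5: ......#.#..#.
step 6: .....#.#..#..
step 7: ....#.#..#...
step 8: ...#.#..#....
step 9: ..#.#..#.....
step 10: .#.#..#......
step 11: #.#..#.......
step 12: .#..#.......#
step 13: #..#.......#.

13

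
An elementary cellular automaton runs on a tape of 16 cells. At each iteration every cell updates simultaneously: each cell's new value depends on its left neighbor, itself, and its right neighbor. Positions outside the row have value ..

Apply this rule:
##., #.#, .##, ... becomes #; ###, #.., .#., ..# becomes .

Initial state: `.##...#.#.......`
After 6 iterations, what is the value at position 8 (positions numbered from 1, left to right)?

#

iteration 1: .##.#..#..######
iteration 2: .###......#....#
iteration 3: .#.#.####...##..
iteration 4: ..#.##..#.#.##.#
iteration 5: #..###...#.####.
iteration 6: ...#.#.#..##..#.
position 8 holds #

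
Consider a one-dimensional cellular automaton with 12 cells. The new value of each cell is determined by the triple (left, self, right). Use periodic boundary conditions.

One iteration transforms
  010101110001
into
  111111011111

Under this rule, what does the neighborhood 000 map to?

At position 9 the neighborhood is 000; the next row has 1 there.

1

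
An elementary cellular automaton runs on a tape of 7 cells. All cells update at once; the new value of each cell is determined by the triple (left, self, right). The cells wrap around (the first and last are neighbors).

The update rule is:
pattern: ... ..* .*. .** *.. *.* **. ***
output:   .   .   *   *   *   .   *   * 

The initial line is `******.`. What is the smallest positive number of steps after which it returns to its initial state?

******.

1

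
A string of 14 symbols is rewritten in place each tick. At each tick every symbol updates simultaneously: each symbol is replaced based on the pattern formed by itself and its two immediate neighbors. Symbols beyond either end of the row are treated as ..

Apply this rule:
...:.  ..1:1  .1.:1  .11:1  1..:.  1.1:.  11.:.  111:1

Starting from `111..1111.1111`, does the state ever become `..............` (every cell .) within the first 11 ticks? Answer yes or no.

no

11..1111..111.
1..1111..111..
1.1111..111...
1.111..111....
1.11..111.....
1.1..111......
1.1.111.......
1.1.11........
1.1.1.........
1.1.1.........  (fixed point — unchanged through tick 11)
tick 11 is 1.1.1........., still not uniform .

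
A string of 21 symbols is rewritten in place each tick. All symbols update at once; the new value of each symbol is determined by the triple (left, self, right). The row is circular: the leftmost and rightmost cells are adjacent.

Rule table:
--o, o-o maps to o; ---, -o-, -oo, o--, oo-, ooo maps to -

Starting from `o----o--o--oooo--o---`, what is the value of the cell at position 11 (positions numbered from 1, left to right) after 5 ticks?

tick 1: ----o--o--o-----o---o
tick 2: ---o--o--o-----o---o-
tick 3: --o--o--o-----o---o--
tick 4: -o--o--o-----o---o---
tick 5: o--o--o-----o---o----
position 11 holds -

-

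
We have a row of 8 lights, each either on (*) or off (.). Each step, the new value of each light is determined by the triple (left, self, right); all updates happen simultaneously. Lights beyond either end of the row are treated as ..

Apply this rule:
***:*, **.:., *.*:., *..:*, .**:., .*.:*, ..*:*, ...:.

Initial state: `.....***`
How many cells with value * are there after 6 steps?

4

....*.*.
...**.**
..*.....
.***....
*.*.*...
*.*.**..
count of *: 4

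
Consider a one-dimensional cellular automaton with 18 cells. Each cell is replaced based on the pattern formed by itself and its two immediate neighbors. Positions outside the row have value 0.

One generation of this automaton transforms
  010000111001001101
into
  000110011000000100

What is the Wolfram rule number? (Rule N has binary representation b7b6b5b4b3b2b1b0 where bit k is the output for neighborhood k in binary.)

193

position 7: 111 → 1  (bit 7 = 1)
position 8: 110 → 1  (bit 6 = 1)
position 16: 101 → 0  (bit 5 = 0)
position 2: 100 → 0  (bit 4 = 0)
position 6: 011 → 0  (bit 3 = 0)
position 1: 010 → 0  (bit 2 = 0)
position 0: 001 → 0  (bit 1 = 0)
position 3: 000 → 1  (bit 0 = 1)
bits b7..b0 = 11000001 = 193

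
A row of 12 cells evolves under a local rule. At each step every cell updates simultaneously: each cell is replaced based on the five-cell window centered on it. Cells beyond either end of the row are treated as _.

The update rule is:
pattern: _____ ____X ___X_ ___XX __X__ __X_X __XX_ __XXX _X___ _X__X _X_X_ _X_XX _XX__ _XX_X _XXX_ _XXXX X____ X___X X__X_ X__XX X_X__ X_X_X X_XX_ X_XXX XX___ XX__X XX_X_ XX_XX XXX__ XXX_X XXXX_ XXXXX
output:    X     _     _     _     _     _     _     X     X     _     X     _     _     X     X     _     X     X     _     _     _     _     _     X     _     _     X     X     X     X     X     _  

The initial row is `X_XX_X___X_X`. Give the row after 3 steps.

step 1: ___XX_XX__X_
step 2: X___XX_____X
step 3: _XX____XX___

_XX____XX___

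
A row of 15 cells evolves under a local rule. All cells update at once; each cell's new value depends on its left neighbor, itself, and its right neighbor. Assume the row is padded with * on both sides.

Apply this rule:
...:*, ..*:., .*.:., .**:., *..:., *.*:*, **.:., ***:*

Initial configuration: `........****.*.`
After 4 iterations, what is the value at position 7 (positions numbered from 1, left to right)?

.

.******..**.*.*
*.****.....*.*.
.*.**..***..*.*
*.*.....*....*.
position 7 holds .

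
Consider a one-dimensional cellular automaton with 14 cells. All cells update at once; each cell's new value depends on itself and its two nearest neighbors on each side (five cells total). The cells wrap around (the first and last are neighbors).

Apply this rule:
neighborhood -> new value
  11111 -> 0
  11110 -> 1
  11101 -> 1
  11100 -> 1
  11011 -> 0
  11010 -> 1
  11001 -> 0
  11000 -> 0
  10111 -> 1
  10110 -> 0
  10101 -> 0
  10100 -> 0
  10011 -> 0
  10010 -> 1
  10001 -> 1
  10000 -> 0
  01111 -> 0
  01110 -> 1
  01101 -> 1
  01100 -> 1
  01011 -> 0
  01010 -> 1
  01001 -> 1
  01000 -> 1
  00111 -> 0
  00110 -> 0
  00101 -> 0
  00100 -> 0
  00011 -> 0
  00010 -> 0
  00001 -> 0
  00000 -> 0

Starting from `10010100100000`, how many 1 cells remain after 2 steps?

01101011010000
00110001101000
count of 1: 5

5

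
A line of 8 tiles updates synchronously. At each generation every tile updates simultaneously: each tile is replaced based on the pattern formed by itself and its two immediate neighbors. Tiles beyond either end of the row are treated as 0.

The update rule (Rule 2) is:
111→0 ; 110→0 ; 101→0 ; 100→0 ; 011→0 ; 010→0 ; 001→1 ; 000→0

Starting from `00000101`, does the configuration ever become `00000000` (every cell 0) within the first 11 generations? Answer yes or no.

yes

generation 1: 00001000
generation 2: 00010000
generation 3: 00100000
generation 4: 01000000
generation 5: 10000000
generation 6: 00000000
all cells are 0 at generation 6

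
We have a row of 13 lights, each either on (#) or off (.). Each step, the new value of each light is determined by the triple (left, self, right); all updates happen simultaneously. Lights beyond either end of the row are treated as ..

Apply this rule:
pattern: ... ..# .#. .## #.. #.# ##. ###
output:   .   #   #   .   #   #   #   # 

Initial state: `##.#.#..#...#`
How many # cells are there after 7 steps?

step 1: .#########.##
step 2: #.#########.#
step 3: ##.##########
step 4: .##.#########
step 5: #.##.########
step 6: ##.##.#######
step 7: .##.##.######
count of #: 10

10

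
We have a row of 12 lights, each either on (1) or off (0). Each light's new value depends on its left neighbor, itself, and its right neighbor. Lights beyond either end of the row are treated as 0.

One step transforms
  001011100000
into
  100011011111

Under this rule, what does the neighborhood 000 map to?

1

At position 0 the neighborhood is 000; the next row has 1 there.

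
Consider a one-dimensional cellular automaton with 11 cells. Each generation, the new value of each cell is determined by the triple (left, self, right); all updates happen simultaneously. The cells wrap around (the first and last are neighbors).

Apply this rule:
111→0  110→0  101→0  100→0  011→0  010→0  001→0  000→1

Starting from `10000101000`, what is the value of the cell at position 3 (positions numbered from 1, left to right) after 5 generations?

generation 1: 00110000010
generation 2: 10000111000
generation 3: 00110000010  (repeats generation 1; period 2)
generation 5: 00110000010
position 3 holds 1

1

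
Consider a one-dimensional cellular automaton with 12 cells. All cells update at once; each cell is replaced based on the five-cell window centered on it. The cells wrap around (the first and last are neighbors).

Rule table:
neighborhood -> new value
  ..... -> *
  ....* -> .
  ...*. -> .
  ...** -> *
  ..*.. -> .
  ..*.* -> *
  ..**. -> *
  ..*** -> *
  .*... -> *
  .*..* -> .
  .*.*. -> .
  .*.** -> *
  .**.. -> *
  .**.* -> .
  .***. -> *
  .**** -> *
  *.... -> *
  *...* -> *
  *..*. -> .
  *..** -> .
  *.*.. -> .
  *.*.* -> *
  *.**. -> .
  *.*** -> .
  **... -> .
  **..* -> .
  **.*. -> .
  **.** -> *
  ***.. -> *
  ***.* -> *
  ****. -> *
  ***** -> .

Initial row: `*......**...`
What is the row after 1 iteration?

.****.***.*.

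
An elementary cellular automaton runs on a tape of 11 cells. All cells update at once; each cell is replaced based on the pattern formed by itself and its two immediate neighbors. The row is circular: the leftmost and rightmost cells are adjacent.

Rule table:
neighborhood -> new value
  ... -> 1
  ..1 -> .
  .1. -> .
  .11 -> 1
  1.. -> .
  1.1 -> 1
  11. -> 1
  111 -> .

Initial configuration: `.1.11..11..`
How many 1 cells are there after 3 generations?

4

..111..11.1
..1.1..111.
1..1...1.1.
count of 1: 4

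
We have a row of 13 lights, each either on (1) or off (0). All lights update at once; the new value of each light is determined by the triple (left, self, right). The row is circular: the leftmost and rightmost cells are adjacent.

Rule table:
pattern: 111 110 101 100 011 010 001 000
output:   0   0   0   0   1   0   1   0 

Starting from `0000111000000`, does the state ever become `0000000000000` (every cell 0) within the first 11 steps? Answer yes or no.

no

0001100000000
0011000000000
0110000000000
1100000000000
1000000000001
0000000000011
0000000000110
0000000001100
0000000011000
0000000110000
0000001100000
step 11 is 0000001100000, still not uniform 0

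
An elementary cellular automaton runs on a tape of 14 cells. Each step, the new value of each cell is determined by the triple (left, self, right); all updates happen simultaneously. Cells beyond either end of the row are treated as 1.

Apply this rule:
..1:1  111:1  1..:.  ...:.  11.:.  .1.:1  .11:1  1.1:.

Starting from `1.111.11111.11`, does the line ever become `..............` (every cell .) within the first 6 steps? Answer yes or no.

no

step 1: ..11..1111..11
step 2: .11..1111..111
step 3: .1..1111..1111
step 4: .1.1111..11111
step 5: .1.111..111111
step 6: .1.11..1111111
step 6 is .1.11..1111111, still not uniform .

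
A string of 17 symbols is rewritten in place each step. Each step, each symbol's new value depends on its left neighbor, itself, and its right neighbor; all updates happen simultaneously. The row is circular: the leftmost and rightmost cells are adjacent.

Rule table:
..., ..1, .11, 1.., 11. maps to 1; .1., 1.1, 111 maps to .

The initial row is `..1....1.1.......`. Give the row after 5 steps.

1...1.1...1111111

11.1111...1111111
.1.1..11111......
1...111...1111111
11111.11111......
1...1.1...1111111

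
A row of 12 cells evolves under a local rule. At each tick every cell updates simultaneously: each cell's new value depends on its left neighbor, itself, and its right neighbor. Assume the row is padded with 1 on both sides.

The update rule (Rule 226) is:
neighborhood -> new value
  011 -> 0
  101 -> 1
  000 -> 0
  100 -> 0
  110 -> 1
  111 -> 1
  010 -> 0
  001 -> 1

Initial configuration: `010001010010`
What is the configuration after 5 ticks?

111001010101

100010100101
100101001010
101010010101
110100101010
111001010101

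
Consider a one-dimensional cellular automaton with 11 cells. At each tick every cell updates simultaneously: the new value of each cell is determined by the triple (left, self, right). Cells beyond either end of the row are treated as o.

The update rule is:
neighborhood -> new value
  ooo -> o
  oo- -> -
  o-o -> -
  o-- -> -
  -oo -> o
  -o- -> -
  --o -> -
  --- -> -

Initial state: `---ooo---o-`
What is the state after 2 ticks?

---o-------

---oo------
---o-------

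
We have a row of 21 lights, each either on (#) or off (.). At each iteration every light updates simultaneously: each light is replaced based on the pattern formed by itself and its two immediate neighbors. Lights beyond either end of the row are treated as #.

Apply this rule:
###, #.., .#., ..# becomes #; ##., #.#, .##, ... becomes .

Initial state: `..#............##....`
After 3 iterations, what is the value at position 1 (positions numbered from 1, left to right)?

#

####..........#..#..#
###.#........#######.
##..##......#.#####..
position 1 holds #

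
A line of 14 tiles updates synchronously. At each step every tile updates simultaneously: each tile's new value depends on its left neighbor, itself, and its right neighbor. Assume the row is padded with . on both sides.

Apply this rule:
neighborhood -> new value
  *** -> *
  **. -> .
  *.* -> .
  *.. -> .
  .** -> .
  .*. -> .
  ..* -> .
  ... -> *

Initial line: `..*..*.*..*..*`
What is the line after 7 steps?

...**..**..***

step 1: *.............
step 2: ..************
step 3: *..**********.
step 4: ....********..
step 5: ***..******..*
step 6: .*....****....
step 7: ...**..**..***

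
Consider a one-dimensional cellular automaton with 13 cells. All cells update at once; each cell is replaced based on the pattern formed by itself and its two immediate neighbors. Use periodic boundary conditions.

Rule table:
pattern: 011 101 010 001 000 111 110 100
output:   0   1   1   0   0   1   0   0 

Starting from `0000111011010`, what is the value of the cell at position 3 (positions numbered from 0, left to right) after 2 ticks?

0000010100110
0000011100000
position 3 holds 0

0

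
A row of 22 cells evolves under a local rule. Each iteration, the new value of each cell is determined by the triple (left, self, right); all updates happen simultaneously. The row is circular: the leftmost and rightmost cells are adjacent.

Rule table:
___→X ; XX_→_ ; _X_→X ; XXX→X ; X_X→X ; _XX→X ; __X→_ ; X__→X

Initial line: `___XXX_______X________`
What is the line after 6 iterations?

_XXXXXX_XXXXXXXXXXX_XX

iteration 1: XX_XX_XXXXXX_XXXXXXXXX
iteration 2: X_XX_XXXXXX_XXXXXXXXXX
iteration 3: _XX_XXXXXX_XXXXXXXXXXX
iteration 4: XX_XXXXXX_XXXXXXXXXXX_
iteration 5: X_XXXXXX_XXXXXXXXXXX_X
iteration 6: _XXXXXX_XXXXXXXXXXX_XX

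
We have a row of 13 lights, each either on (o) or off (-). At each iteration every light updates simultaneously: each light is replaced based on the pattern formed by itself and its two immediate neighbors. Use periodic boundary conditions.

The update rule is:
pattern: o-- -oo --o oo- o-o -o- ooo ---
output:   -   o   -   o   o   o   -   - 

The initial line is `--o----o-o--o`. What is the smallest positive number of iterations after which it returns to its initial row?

--o----ooo--o
--o----o-o--o

2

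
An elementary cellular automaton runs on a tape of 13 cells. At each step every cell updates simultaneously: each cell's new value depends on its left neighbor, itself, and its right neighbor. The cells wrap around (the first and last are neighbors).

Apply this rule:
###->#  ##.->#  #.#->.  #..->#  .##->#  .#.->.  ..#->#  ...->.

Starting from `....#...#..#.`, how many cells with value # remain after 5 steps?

step 1: ...#.#.#.##.#
step 2: #.#......##..
step 3: ...#....#####
step 4: #.#.#..######
step 5: #....########
count of #: 9

9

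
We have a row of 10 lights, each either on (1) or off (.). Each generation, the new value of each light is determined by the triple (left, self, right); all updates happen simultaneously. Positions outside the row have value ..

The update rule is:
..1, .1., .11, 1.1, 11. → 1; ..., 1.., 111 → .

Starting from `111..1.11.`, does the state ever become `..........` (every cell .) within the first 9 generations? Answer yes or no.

1.1.11111.
11111...1.
1...1..11.
1..11.111.
1.11111.1.
111...111.
1.1..11.1.
111.11111.
1.111...1.
generation 9 is 1.111...1., still not uniform .

no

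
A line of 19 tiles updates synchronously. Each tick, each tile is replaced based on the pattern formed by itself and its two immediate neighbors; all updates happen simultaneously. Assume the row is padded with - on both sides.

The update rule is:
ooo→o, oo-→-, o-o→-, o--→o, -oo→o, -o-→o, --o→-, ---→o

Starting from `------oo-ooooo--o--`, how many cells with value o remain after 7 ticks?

ooooo-o--oooo-o-ooo
oooo--oo-ooo--o-oo-
ooo-o-o--oo-o-o-o-o
oo--o-oo-o--o-o-o-o
o-o-o-o--oo-o-o-o-o
o-o-o-oo-o--o-o-o-o
o-o-o-o--oo-o-o-o-o
count of o: 10

10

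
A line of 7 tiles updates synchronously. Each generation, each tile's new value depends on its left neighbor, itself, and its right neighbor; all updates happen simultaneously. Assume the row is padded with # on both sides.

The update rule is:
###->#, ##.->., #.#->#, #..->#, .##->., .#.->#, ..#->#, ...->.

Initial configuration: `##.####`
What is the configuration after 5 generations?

#.#.###
.###.##
#.#.#.#
.#####.
#.###.#

#.###.#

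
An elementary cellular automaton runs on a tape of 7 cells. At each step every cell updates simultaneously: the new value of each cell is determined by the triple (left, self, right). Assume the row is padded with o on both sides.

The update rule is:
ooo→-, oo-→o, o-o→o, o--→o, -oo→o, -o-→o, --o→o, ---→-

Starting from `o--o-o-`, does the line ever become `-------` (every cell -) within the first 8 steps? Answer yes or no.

ooooooo
-------
all cells are - at step 2

yes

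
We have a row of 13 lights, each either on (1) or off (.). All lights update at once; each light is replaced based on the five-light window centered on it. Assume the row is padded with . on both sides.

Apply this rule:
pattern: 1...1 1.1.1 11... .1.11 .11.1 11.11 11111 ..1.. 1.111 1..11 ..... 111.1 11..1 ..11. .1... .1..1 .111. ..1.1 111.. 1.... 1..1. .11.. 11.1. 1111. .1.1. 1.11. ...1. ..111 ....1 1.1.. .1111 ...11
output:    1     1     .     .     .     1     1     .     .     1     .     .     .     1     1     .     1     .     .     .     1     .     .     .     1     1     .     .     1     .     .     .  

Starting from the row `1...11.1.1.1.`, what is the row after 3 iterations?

iteration 1: .11.1..1111.1
iteration 2: .1....1......
iteration 3: ..1.1..1.....

..1.1..1.....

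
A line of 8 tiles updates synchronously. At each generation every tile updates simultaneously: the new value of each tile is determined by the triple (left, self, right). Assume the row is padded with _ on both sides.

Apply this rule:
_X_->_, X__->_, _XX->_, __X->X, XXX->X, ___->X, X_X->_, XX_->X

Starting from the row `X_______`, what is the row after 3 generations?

generation 1: __XXXXXX
generation 2: XX_XXXXX
generation 3: _X__XXXX

_X__XXXX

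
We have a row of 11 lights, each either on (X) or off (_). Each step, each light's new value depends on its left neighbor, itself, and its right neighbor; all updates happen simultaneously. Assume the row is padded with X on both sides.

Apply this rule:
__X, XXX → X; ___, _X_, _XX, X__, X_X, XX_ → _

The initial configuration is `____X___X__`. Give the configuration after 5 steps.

___X__X__X_

___X___X__X
__X___X__X_
_X___X__X__
____X__X__X
___X__X__X_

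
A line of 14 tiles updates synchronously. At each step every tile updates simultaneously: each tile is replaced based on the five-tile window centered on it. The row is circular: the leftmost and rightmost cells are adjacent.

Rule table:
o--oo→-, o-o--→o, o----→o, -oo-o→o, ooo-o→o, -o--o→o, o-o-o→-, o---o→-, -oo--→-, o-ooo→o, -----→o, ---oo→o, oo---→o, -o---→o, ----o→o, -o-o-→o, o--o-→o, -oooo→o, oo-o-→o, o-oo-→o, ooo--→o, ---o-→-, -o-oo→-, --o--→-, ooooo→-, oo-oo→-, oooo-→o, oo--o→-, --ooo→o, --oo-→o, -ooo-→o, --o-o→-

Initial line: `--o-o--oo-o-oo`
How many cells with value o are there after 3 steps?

-o-ooo-ooo--o-
o--ooo-ooo-o-o
---ooo-oooo--o
count of o: 8

8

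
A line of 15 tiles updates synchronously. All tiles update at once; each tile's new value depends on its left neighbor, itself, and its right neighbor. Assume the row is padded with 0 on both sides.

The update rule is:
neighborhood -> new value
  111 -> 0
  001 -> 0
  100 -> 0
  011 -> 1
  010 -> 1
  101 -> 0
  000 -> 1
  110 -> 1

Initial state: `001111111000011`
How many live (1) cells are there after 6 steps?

9

101000001011011
101011101011011
101010101011011
101010101011011  (fixed point — unchanged through step 6)
count of 1: 9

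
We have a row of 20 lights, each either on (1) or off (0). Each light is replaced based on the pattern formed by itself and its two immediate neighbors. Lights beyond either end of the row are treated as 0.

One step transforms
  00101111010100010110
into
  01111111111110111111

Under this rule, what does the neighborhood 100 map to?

At position 12 the neighborhood is 100; the next row has 1 there.

1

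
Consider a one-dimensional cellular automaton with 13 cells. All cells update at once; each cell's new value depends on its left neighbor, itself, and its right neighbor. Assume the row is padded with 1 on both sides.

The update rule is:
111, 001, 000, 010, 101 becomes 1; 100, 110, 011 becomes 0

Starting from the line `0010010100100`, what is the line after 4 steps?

0110111101101
1001011010010
0011100110111
0101001001011

0101001001011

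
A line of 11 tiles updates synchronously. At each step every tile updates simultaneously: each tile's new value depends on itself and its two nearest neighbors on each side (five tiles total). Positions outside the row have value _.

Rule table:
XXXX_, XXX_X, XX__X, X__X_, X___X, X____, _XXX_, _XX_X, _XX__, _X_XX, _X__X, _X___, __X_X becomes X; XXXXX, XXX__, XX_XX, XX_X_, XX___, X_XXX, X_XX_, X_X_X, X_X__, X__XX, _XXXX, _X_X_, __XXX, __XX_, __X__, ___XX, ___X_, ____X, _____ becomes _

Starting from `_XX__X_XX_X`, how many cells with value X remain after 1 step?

__XXXXX_X__
count of X: 6

6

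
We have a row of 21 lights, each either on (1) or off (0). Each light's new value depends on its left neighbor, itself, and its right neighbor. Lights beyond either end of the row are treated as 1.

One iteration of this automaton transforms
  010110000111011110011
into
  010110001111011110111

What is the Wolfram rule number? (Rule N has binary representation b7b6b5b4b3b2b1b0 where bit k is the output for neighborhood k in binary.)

206

position 10: 111 → 1  (bit 7 = 1)
position 4: 110 → 1  (bit 6 = 1)
position 0: 101 → 0  (bit 5 = 0)
position 5: 100 → 0  (bit 4 = 0)
position 3: 011 → 1  (bit 3 = 1)
position 1: 010 → 1  (bit 2 = 1)
position 8: 001 → 1  (bit 1 = 1)
position 6: 000 → 0  (bit 0 = 0)
bits b7..b0 = 11001110 = 206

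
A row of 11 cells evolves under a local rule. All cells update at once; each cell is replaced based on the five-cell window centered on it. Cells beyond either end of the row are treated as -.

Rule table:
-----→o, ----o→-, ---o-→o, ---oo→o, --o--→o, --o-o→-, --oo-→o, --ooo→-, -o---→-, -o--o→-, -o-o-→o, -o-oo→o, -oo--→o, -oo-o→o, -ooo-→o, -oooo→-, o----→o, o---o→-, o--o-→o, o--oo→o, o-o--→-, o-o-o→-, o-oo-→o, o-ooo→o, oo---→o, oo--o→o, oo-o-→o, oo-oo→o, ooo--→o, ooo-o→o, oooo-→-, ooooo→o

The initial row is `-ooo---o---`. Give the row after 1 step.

o-ooo-oo-oo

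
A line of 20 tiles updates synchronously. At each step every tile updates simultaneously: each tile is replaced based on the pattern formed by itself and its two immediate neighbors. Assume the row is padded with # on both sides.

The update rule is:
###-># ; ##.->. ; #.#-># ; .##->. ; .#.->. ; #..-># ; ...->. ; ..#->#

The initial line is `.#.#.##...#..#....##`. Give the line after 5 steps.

#.#.#..#.#.##.#..#.#

#.#.#..#.#.##.#..#.#
.#.#.##.#.#..#.##.#.
#.#.#..#.#.##.#..#.#  (repeats step 1; period 2)
step 5: #.#.#..#.#.##.#..#.#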